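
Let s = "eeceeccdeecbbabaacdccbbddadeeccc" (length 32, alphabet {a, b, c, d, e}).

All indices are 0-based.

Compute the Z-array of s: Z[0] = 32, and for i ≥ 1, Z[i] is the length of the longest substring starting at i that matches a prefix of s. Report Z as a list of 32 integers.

[32, 1, 0, 3, 1, 0, 0, 0, 3, 1, 0, 0, 0, 0, 0, 0, 0, 0, 0, 0, 0, 0, 0, 0, 0, 0, 0, 3, 1, 0, 0, 0]

Z[0]=32
i=1: i≥r, start 0; Z[1]=1 extend→box=[1,2)
i=2: i≥r, start 0; Z[2]=0
i=3: i≥r, start 0; Z[3]=3 extend→box=[3,6)
i=4: min(r-i=2, Z[1]=1)=1; Z[4]=1
i=5: min(r-i=1, Z[2]=0)=0; Z[5]=0
i=6: i≥r, start 0; Z[6]=0
i=7: i≥r, start 0; Z[7]=0
i=8: i≥r, start 0; Z[8]=3 extend→box=[8,11)
i=9: min(r-i=2, Z[1]=1)=1; Z[9]=1
i=10: min(r-i=1, Z[2]=0)=0; Z[10]=0
i=11: i≥r, start 0; Z[11]=0
i=12: i≥r, start 0; Z[12]=0
i=13: i≥r, start 0; Z[13]=0
i=14: i≥r, start 0; Z[14]=0
i=15: i≥r, start 0; Z[15]=0
i=16: i≥r, start 0; Z[16]=0
i=17: i≥r, start 0; Z[17]=0
i=18: i≥r, start 0; Z[18]=0
i=19: i≥r, start 0; Z[19]=0
i=20: i≥r, start 0; Z[20]=0
i=21: i≥r, start 0; Z[21]=0
i=22: i≥r, start 0; Z[22]=0
i=23: i≥r, start 0; Z[23]=0
i=24: i≥r, start 0; Z[24]=0
i=25: i≥r, start 0; Z[25]=0
i=26: i≥r, start 0; Z[26]=0
i=27: i≥r, start 0; Z[27]=3 extend→box=[27,30)
i=28: min(r-i=2, Z[1]=1)=1; Z[28]=1
i=29: min(r-i=1, Z[2]=0)=0; Z[29]=0
i=30: i≥r, start 0; Z[30]=0
i=31: i≥r, start 0; Z[31]=0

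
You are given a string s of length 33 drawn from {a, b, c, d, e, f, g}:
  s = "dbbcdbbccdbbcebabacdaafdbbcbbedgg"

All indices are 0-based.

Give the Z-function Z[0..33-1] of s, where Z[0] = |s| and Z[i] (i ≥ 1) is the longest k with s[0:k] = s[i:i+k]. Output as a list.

Z[0]=33
i=1: i≥r, start 0; Z[1]=0
i=2: i≥r, start 0; Z[2]=0
i=3: i≥r, start 0; Z[3]=0
i=4: i≥r, start 0; Z[4]=4 grow→box=[4,8)
i=5: min(r-i=3, Z[1]=0)=0; Z[5]=0
i=6: min(r-i=2, Z[2]=0)=0; Z[6]=0
i=7: min(r-i=1, Z[3]=0)=0; Z[7]=0
i=8: i≥r, start 0; Z[8]=0
i=9: i≥r, start 0; Z[9]=4 grow→box=[9,13)
i=10: min(r-i=3, Z[1]=0)=0; Z[10]=0
i=11: min(r-i=2, Z[2]=0)=0; Z[11]=0
i=12: min(r-i=1, Z[3]=0)=0; Z[12]=0
i=13: i≥r, start 0; Z[13]=0
i=14: i≥r, start 0; Z[14]=0
i=15: i≥r, start 0; Z[15]=0
i=16: i≥r, start 0; Z[16]=0
i=17: i≥r, start 0; Z[17]=0
i=18: i≥r, start 0; Z[18]=0
i=19: i≥r, start 0; Z[19]=1 grow→box=[19,20)
i=20: i≥r, start 0; Z[20]=0
i=21: i≥r, start 0; Z[21]=0
i=22: i≥r, start 0; Z[22]=0
i=23: i≥r, start 0; Z[23]=4 grow→box=[23,27)
i=24: min(r-i=3, Z[1]=0)=0; Z[24]=0
i=25: min(r-i=2, Z[2]=0)=0; Z[25]=0
i=26: min(r-i=1, Z[3]=0)=0; Z[26]=0
i=27: i≥r, start 0; Z[27]=0
i=28: i≥r, start 0; Z[28]=0
i=29: i≥r, start 0; Z[29]=0
i=30: i≥r, start 0; Z[30]=1 grow→box=[30,31)
i=31: i≥r, start 0; Z[31]=0
i=32: i≥r, start 0; Z[32]=0

[33, 0, 0, 0, 4, 0, 0, 0, 0, 4, 0, 0, 0, 0, 0, 0, 0, 0, 0, 1, 0, 0, 0, 4, 0, 0, 0, 0, 0, 0, 1, 0, 0]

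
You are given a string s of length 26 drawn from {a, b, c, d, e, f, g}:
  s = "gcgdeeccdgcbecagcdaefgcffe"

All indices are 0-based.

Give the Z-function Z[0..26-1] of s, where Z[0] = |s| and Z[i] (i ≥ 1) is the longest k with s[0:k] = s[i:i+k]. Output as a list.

[26, 0, 1, 0, 0, 0, 0, 0, 0, 2, 0, 0, 0, 0, 0, 2, 0, 0, 0, 0, 0, 2, 0, 0, 0, 0]

Z[0]=26
i=1: fresh scan; Z[1]=0
i=2: fresh scan; Z[2]=1 extend→box=[2,3)
i=3: fresh scan; Z[3]=0
i=4: fresh scan; Z[4]=0
i=5: fresh scan; Z[5]=0
i=6: fresh scan; Z[6]=0
i=7: fresh scan; Z[7]=0
i=8: fresh scan; Z[8]=0
i=9: fresh scan; Z[9]=2 extend→box=[9,11)
i=10: min(r-i=1, Z[1]=0)=0; Z[10]=0
i=11: fresh scan; Z[11]=0
i=12: fresh scan; Z[12]=0
i=13: fresh scan; Z[13]=0
i=14: fresh scan; Z[14]=0
i=15: fresh scan; Z[15]=2 extend→box=[15,17)
i=16: min(r-i=1, Z[1]=0)=0; Z[16]=0
i=17: fresh scan; Z[17]=0
i=18: fresh scan; Z[18]=0
i=19: fresh scan; Z[19]=0
i=20: fresh scan; Z[20]=0
i=21: fresh scan; Z[21]=2 extend→box=[21,23)
i=22: min(r-i=1, Z[1]=0)=0; Z[22]=0
i=23: fresh scan; Z[23]=0
i=24: fresh scan; Z[24]=0
i=25: fresh scan; Z[25]=0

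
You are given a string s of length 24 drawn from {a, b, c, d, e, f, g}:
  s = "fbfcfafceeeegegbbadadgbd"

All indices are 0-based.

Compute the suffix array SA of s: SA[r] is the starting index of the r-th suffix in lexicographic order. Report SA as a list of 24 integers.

[17, 19, 5, 16, 15, 22, 1, 7, 3, 23, 18, 20, 8, 9, 10, 13, 11, 4, 0, 6, 2, 14, 21, 12]

rank→(start, suffix):
  0 → (17, 'adadgbd')
  1 → (19, 'adgbd')
  2 → (5, 'afceeeegegbbadadgbd')
  3 → (16, 'badadgbd')
  4 → (15, 'bbadadgbd')
  5 → (22, 'bd')
  6 → (1, 'bfcfafceeeegegbbadadgbd')
  7 → (7, 'ceeeegegbbadadgbd')
  8 → (3, 'cfafceeeegegbbadadgbd')
  9 → (23, 'd')
  10 → (18, 'dadgbd')
  11 → (20, 'dgbd')
  12 → (8, 'eeeegegbbadadgbd')
  13 → (9, 'eeegegbbadadgbd')
  14 → (10, 'eegegbbadadgbd')
  15 → (13, 'egbbadadgbd')
  16 → (11, 'egegbbadadgbd')
  17 → (4, 'fafceeeegegbbadadgbd')
  18 → (0, 'fbfcfafceeeegegbbadadgbd')
  19 → (6, 'fceeeegegbbadadgbd')
  20 → (2, 'fcfafceeeegegbbadadgbd')
  21 → (14, 'gbbadadgbd')
  22 → (21, 'gbd')
  23 → (12, 'gegbbadadgbd')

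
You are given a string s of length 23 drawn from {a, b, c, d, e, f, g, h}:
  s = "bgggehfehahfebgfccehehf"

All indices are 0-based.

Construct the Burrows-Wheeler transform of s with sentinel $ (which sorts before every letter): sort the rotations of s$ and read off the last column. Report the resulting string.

fhe$fcffchghghhgbgbeeeae

rank  rotation                  last
    0  $bgggehfehahfebgfccehehf  f
    1  ahfebgfccehehf$bgggehfeh  h
    2  bgfccehehf$bgggehfehahfe  e
    3  bgggehfehahfebgfccehehf$  $
    4  ccehehf$bgggehfehahfebgf  f
    5  cehehf$bgggehfehahfebgfc  c
    6  ebgfccehehf$bgggehfehahf  f
    7  ehahfebgfccehehf$bgggehf  f
    8  ehehf$bgggehfehahfebgfcc  c
    9  ehf$bgggehfehahfebgfcceh  h
   10  ehfehahfebgfccehehf$bggg  g
   11  f$bgggehfehahfebgfcceheh  h
   12  fccehehf$bgggehfehahfebg  g
   13  febgfccehehf$bgggehfehah  h
   14  fehahfebgfccehehf$bgggeh  h
   15  gehfehahfebgfccehehf$bgg  g
   16  gfccehehf$bgggehfehahfeb  b
   17  ggehfehahfebgfccehehf$bg  g
   18  gggehfehahfebgfccehehf$b  b
   19  hahfebgfccehehf$bgggehfe  e
   20  hehf$bgggehfehahfebgfcce  e
   21  hf$bgggehfehahfebgfccehe  e
   22  hfebgfccehehf$bgggehfeha  a
   23  hfehahfebgfccehehf$bggge  e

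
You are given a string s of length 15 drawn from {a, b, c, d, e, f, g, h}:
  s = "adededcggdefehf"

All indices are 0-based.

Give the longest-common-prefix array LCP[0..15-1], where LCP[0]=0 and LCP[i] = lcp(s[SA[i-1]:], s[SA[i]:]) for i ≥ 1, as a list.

[0, 0, 0, 1, 3, 2, 0, 2, 1, 1, 0, 1, 0, 1, 0]

sorted suffixes:
  #0 SA[0]=0  'adededcggdefehf'
  #1 SA[1]=6  'cggdefehf'
  #2 SA[2]=5  'dcggdefehf'
  #3 SA[3]=3  'dedcggdefehf'
  #4 SA[4]=1  'dededcggdefehf'
  #5 SA[5]=9  'defehf'
  #6 SA[6]=4  'edcggdefehf'
  #7 SA[7]=2  'ededcggdefehf'
  #8 SA[8]=10  'efehf'
  #9 SA[9]=12  'ehf'
  #10 SA[10]=14  'f'
  #11 SA[11]=11  'fehf'
  #12 SA[12]=8  'gdefehf'
  #13 SA[13]=7  'ggdefehf'
  #14 SA[14]=13  'hf'

SA = [0, 6, 5, 3, 1, 9, 4, 2, 10, 12, 14, 11, 8, 7, 13]
[i] adj suffixes → lcp
  [1] 0/6 → 0 ('')
  [2] 6/5 → 0 ('')
  [3] 5/3 → 1 ('d')
  [4] 3/1 → 3 ('ded')
  [5] 1/9 → 2 ('de')
  [6] 9/4 → 0 ('')
  [7] 4/2 → 2 ('ed')
  [8] 2/10 → 1 ('e')
  [9] 10/12 → 1 ('e')
  [10] 12/14 → 0 ('')
  [11] 14/11 → 1 ('f')
  [12] 11/8 → 0 ('')
  [13] 8/7 → 1 ('g')
  [14] 7/13 → 0 ('')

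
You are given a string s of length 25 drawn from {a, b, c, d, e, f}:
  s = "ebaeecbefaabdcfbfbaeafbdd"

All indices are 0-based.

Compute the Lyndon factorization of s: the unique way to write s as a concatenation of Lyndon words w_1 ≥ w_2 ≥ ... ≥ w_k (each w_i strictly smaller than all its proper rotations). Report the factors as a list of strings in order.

["e", "b", "aeecbef", "aabdcfbfbaeafbdd"]

emit factor 1: 'e' (i=0, period=1)
emit factor 2: 'b' (i=1, period=1)
emit factor 3: 'aeecbef' (i=2, period=7)
emit factor 4: 'aabdcfbfbaeafbdd' (i=9, period=16)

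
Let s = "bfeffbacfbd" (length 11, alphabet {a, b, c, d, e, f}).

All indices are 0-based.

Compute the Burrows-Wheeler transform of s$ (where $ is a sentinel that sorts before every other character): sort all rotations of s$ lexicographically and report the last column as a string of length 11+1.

rank  rotation      last
    0  $bfeffbacfbd  d
    1  acfbd$bfeffb  b
    2  bacfbd$bfeff  f
    3  bd$bfeffbacf  f
    4  bfeffbacfbd$  $
    5  cfbd$bfeffba  a
    6  d$bfeffbacfb  b
    7  effbacfbd$bf  f
    8  fbacfbd$bfef  f
    9  fbd$bfeffbac  c
   10  feffbacfbd$b  b
   11  ffbacfbd$bfe  e

dbff$abffcbe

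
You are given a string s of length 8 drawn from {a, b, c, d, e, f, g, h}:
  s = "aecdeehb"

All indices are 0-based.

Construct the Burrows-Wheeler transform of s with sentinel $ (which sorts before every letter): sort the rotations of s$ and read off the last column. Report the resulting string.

rank  rotation   last
    0  $aecdeehb  b
    1  aecdeehb$  $
    2  b$aecdeeh  h
    3  cdeehb$ae  e
    4  deehb$aec  c
    5  ecdeehb$a  a
    6  eehb$aecd  d
    7  ehb$aecde  e
    8  hb$aecdee  e

b$hecadee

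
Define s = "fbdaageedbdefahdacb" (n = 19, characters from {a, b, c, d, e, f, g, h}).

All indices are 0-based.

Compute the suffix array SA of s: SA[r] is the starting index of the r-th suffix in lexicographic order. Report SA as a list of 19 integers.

[3, 16, 4, 13, 18, 1, 9, 17, 2, 15, 8, 10, 7, 6, 11, 12, 0, 5, 14]

rank | idx | suffix
   0 |   3 | aageedbdefahdacb
   1 |  16 | acb
   2 |   4 | ageedbdefahdacb
   3 |  13 | ahdacb
   4 |  18 | b
   5 |   1 | bdaageedbdefahdacb
   6 |   9 | bdefahdacb
   7 |  17 | cb
   8 |   2 | daageedbdefahdacb
   9 |  15 | dacb
  10 |   8 | dbdefahdacb
  11 |  10 | defahdacb
  12 |   7 | edbdefahdacb
  13 |   6 | eedbdefahdacb
  14 |  11 | efahdacb
  15 |  12 | fahdacb
  16 |   0 | fbdaageedbdefahdacb
  17 |   5 | geedbdefahdacb
  18 |  14 | hdacb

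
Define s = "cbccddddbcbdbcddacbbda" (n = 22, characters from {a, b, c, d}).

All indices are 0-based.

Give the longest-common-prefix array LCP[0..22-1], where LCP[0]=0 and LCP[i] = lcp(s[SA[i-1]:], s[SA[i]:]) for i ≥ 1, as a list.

[0, 1, 0, 1, 2, 2, 1, 2, 0, 2, 2, 1, 1, 3, 0, 2, 1, 3, 1, 2, 2, 3]

rank→(start, suffix):
  0 → (21, 'a')
  1 → (16, 'acbbda')
  2 → (18, 'bbda')
  3 → (8, 'bcbdbcddacbbda')
  4 → (1, 'bccddddbcbdbcddacbbda')
  5 → (12, 'bcddacbbda')
  6 → (19, 'bda')
  7 → (10, 'bdbcddacbbda')
  8 → (17, 'cbbda')
  9 → (0, 'cbccddddbcbdbcddacbbda')
  10 → (9, 'cbdbcddacbbda')
  11 → (2, 'ccddddbcbdbcddacbbda')
  12 → (13, 'cddacbbda')
  13 → (3, 'cddddbcbdbcddacbbda')
  14 → (20, 'da')
  15 → (15, 'dacbbda')
  16 → (7, 'dbcbdbcddacbbda')
  17 → (11, 'dbcddacbbda')
  18 → (14, 'ddacbbda')
  19 → (6, 'ddbcbdbcddacbbda')
  20 → (5, 'dddbcbdbcddacbbda')
  21 → (4, 'ddddbcbdbcddacbbda')

SA = [21, 16, 18, 8, 1, 12, 19, 10, 17, 0, 9, 2, 13, 3, 20, 15, 7, 11, 14, 6, 5, 4]
[i] adj suffixes → lcp
  [1] 21/16 → 1 ('a')
  [2] 16/18 → 0 ('')
  [3] 18/8 → 1 ('b')
  [4] 8/1 → 2 ('bc')
  [5] 1/12 → 2 ('bc')
  [6] 12/19 → 1 ('b')
  [7] 19/10 → 2 ('bd')
  [8] 10/17 → 0 ('')
  [9] 17/0 → 2 ('cb')
  [10] 0/9 → 2 ('cb')
  [11] 9/2 → 1 ('c')
  [12] 2/13 → 1 ('c')
  [13] 13/3 → 3 ('cdd')
  [14] 3/20 → 0 ('')
  [15] 20/15 → 2 ('da')
  [16] 15/7 → 1 ('d')
  [17] 7/11 → 3 ('dbc')
  [18] 11/14 → 1 ('d')
  [19] 14/6 → 2 ('dd')
  [20] 6/5 → 2 ('dd')
  [21] 5/4 → 3 ('ddd')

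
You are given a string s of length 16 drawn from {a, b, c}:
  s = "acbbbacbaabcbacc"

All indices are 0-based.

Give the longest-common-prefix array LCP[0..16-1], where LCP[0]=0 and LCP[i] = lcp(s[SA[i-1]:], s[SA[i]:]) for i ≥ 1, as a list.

rank→(start, suffix):
  0 → (8, 'aabcbacc')
  1 → (9, 'abcbacc')
  2 → (5, 'acbaabcbacc')
  3 → (0, 'acbbbacbaabcbacc')
  4 → (13, 'acc')
  5 → (7, 'baabcbacc')
  6 → (4, 'bacbaabcbacc')
  7 → (12, 'bacc')
  8 → (3, 'bbacbaabcbacc')
  9 → (2, 'bbbacbaabcbacc')
  10 → (10, 'bcbacc')
  11 → (15, 'c')
  12 → (6, 'cbaabcbacc')
  13 → (11, 'cbacc')
  14 → (1, 'cbbbacbaabcbacc')
  15 → (14, 'cc')

SA = [8, 9, 5, 0, 13, 7, 4, 12, 3, 2, 10, 15, 6, 11, 1, 14]
rank  pair      lcp
   1  s[8:],s[9:]  1  'a'
   2  s[9:],s[5:]  1  'a'
   3  s[5:],s[0:]  3  'acb'
   4  s[0:],s[13:]  2  'ac'
   5  s[13:],s[7:]  0  ''
   6  s[7:],s[4:]  2  'ba'
   7  s[4:],s[12:]  3  'bac'
   8  s[12:],s[3:]  1  'b'
   9  s[3:],s[2:]  2  'bb'
  10  s[2:],s[10:]  1  'b'
  11  s[10:],s[15:]  0  ''
  12  s[15:],s[6:]  1  'c'
  13  s[6:],s[11:]  3  'cba'
  14  s[11:],s[1:]  2  'cb'
  15  s[1:],s[14:]  1  'c'

[0, 1, 1, 3, 2, 0, 2, 3, 1, 2, 1, 0, 1, 3, 2, 1]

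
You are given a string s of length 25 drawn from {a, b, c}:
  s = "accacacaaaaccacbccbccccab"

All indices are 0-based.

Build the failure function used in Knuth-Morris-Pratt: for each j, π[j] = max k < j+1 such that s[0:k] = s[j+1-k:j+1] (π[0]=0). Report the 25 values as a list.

π[0] = 0
j=1 s[j]='c': π[1]=0 (border '')
j=2 s[j]='c': π[2]=0 (border '')
j=3 s[j]='a': π[3]=1 (border 'a')
j=4 s[j]='c': π[4]=2 (border 'ac')
j=5 s[j]='a': k: 2→0; π[5]=1 (border 'a')
j=6 s[j]='c': π[6]=2 (border 'ac')
j=7 s[j]='a': k: 2→0; π[7]=1 (border 'a')
j=8 s[j]='a': k: 1→0; π[8]=1 (border 'a')
j=9 s[j]='a': k: 1→0; π[9]=1 (border 'a')
j=10 s[j]='a': k: 1→0; π[10]=1 (border 'a')
j=11 s[j]='c': π[11]=2 (border 'ac')
j=12 s[j]='c': π[12]=3 (border 'acc')
j=13 s[j]='a': π[13]=4 (border 'acca')
j=14 s[j]='c': π[14]=5 (border 'accac')
j=15 s[j]='b': k: 5→2→0; π[15]=0 (border '')
j=16 s[j]='c': π[16]=0 (border '')
j=17 s[j]='c': π[17]=0 (border '')
j=18 s[j]='b': π[18]=0 (border '')
j=19 s[j]='c': π[19]=0 (border '')
j=20 s[j]='c': π[20]=0 (border '')
j=21 s[j]='c': π[21]=0 (border '')
j=22 s[j]='c': π[22]=0 (border '')
j=23 s[j]='a': π[23]=1 (border 'a')
j=24 s[j]='b': k: 1→0; π[24]=0 (border '')

[0, 0, 0, 1, 2, 1, 2, 1, 1, 1, 1, 2, 3, 4, 5, 0, 0, 0, 0, 0, 0, 0, 0, 1, 0]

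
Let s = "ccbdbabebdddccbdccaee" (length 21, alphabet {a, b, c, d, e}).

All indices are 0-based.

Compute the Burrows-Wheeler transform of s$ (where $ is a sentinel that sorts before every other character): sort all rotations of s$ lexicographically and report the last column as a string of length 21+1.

rank  rotation                last
    0  $ccbdbabebdddccbdccaee  e
    1  abebdddccbdccaee$ccbdb  b
    2  aee$ccbdbabebdddccbdcc  c
    3  babebdddccbdccaee$ccbd  d
    4  bdbabebdddccbdccaee$cc  c
    5  bdccaee$ccbdbabebdddcc  c
    6  bdddccbdccaee$ccbdbabe  e
    7  bebdddccbdccaee$ccbdba  a
    8  caee$ccbdbabebdddccbdc  c
    9  cbdbabebdddccbdccaee$c  c
   10  cbdccaee$ccbdbabebdddc  c
   11  ccaee$ccbdbabebdddccbd  d
   12  ccbdbabebdddccbdccaee$  $
   13  ccbdccaee$ccbdbabebddd  d
   14  dbabebdddccbdccaee$ccb  b
   15  dccaee$ccbdbabebdddccb  b
   16  dccbdccaee$ccbdbabebdd  d
   17  ddccbdccaee$ccbdbabebd  d
   18  dddccbdccaee$ccbdbabeb  b
   19  e$ccbdbabebdddccbdccae  e
   20  ebdddccbdccaee$ccbdbab  b
   21  ee$ccbdbabebdddccbdcca  a

ebcdcceacccd$dbbddbeba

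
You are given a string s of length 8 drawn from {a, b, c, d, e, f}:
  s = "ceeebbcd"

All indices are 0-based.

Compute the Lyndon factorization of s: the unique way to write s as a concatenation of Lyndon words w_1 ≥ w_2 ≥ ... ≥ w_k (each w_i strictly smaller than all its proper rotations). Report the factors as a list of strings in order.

emit factor 1: 'ceee' (i=0, period=4)
emit factor 2: 'bbcd' (i=4, period=4)

["ceee", "bbcd"]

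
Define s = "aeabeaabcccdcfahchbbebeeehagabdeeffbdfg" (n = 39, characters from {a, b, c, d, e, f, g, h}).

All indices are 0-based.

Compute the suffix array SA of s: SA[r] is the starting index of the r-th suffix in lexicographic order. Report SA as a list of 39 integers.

rank | idx | suffix
   0 |   5 | aabcccdcfahchbbebeeehagabdeeffbdfg
   1 |   6 | abcccdcfahchbbebeeehagabdeeffbdfg
   2 |  28 | abdeeffbdfg
   3 |   2 | abeaabcccdcfahchbbebeeehagabdeeffbdfg
   4 |   0 | aeabeaabcccdcfahchbbebeeehagabdeeffbdfg
   5 |  26 | agabdeeffbdfg
   6 |  14 | ahchbbebeeehagabdeeffbdfg
   7 |  18 | bbebeeehagabdeeffbdfg
   8 |   7 | bcccdcfahchbbebeeehagabdeeffbdfg
   9 |  29 | bdeeffbdfg
  10 |  35 | bdfg
  11 |   3 | beaabcccdcfahchbbebeeehagabdeeffbdfg
  12 |  19 | bebeeehagabdeeffbdfg
  13 |  21 | beeehagabdeeffbdfg
  14 |   8 | cccdcfahchbbebeeehagabdeeffbdfg
  15 |   9 | ccdcfahchbbebeeehagabdeeffbdfg
  16 |  10 | cdcfahchbbebeeehagabdeeffbdfg
  17 |  12 | cfahchbbebeeehagabdeeffbdfg
  18 |  16 | chbbebeeehagabdeeffbdfg
  19 |  11 | dcfahchbbebeeehagabdeeffbdfg
  20 |  30 | deeffbdfg
  21 |  36 | dfg
  22 |   4 | eaabcccdcfahchbbebeeehagabdeeffbdfg
  23 |   1 | eabeaabcccdcfahchbbebeeehagabdeeffbdfg
  24 |  20 | ebeeehagabdeeffbdfg
  25 |  22 | eeehagabdeeffbdfg
  26 |  31 | eeffbdfg
  27 |  23 | eehagabdeeffbdfg
  28 |  32 | effbdfg
  29 |  24 | ehagabdeeffbdfg
  30 |  13 | fahchbbebeeehagabdeeffbdfg
  31 |  34 | fbdfg
  32 |  33 | ffbdfg
  33 |  37 | fg
  34 |  38 | g
  35 |  27 | gabdeeffbdfg
  36 |  25 | hagabdeeffbdfg
  37 |  17 | hbbebeeehagabdeeffbdfg
  38 |  15 | hchbbebeeehagabdeeffbdfg

[5, 6, 28, 2, 0, 26, 14, 18, 7, 29, 35, 3, 19, 21, 8, 9, 10, 12, 16, 11, 30, 36, 4, 1, 20, 22, 31, 23, 32, 24, 13, 34, 33, 37, 38, 27, 25, 17, 15]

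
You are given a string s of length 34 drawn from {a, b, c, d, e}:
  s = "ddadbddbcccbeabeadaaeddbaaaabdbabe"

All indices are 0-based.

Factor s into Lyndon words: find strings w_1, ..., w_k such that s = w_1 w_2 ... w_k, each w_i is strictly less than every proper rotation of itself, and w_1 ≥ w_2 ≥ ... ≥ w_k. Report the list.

["d", "d", "adbddbcccbe", "abead", "aaeddb", "aaaabdbabe"]

emit factor 1: 'd' (i=0, period=1)
emit factor 2: 'd' (i=1, period=1)
emit factor 3: 'adbddbcccbe' (i=2, period=11)
emit factor 4: 'abead' (i=13, period=5)
emit factor 5: 'aaeddb' (i=18, period=6)
emit factor 6: 'aaaabdbabe' (i=24, period=10)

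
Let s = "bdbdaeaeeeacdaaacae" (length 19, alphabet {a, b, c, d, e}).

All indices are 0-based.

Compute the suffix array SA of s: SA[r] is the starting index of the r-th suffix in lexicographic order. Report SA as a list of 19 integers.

[13, 14, 15, 10, 17, 4, 6, 2, 0, 16, 11, 12, 3, 1, 18, 9, 5, 8, 7]

sorted suffixes:
  #0 SA[0]=13  'aaacae'
  #1 SA[1]=14  'aacae'
  #2 SA[2]=15  'acae'
  #3 SA[3]=10  'acdaaacae'
  #4 SA[4]=17  'ae'
  #5 SA[5]=4  'aeaeeeacdaaacae'
  #6 SA[6]=6  'aeeeacdaaacae'
  #7 SA[7]=2  'bdaeaeeeacdaaacae'
  #8 SA[8]=0  'bdbdaeaeeeacdaaacae'
  #9 SA[9]=16  'cae'
  #10 SA[10]=11  'cdaaacae'
  #11 SA[11]=12  'daaacae'
  #12 SA[12]=3  'daeaeeeacdaaacae'
  #13 SA[13]=1  'dbdaeaeeeacdaaacae'
  #14 SA[14]=18  'e'
  #15 SA[15]=9  'eacdaaacae'
  #16 SA[16]=5  'eaeeeacdaaacae'
  #17 SA[17]=8  'eeacdaaacae'
  #18 SA[18]=7  'eeeacdaaacae'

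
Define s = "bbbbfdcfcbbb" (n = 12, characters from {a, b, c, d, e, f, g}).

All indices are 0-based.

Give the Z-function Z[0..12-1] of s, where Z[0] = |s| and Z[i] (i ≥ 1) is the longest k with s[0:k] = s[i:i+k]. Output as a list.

[12, 3, 2, 1, 0, 0, 0, 0, 0, 3, 2, 1]

Z[0]=12
i=1: fresh scan; Z[1]=3 grow→box=[1,4)
i=2: min(r-i=2, Z[1]=3)=2; Z[2]=2
i=3: min(r-i=1, Z[2]=2)=1; Z[3]=1
i=4: fresh scan; Z[4]=0
i=5: fresh scan; Z[5]=0
i=6: fresh scan; Z[6]=0
i=7: fresh scan; Z[7]=0
i=8: fresh scan; Z[8]=0
i=9: fresh scan; Z[9]=3 grow→box=[9,12)
i=10: min(r-i=2, Z[1]=3)=2; Z[10]=2
i=11: min(r-i=1, Z[2]=2)=1; Z[11]=1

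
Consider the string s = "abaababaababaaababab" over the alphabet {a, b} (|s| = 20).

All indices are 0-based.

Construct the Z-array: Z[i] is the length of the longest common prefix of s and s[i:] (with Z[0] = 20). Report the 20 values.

Z[0]=20
i=1: outside box; Z[1]=0
i=2: outside box; Z[2]=1 scan→box=[2,3)
i=3: outside box; Z[3]=3 scan→box=[3,6)
i=4: min(r-i=2, Z[1]=0)=0; Z[4]=0
i=5: min(r-i=1, Z[2]=1)=1; Z[5]=9 scan→box=[5,14)
i=6: min(r-i=8, Z[1]=0)=0; Z[6]=0
i=7: min(r-i=7, Z[2]=1)=1; Z[7]=1
i=8: min(r-i=6, Z[3]=3)=3; Z[8]=3
i=9: min(r-i=5, Z[4]=0)=0; Z[9]=0
i=10: min(r-i=4, Z[5]=9)=4; Z[10]=4
i=11: min(r-i=3, Z[6]=0)=0; Z[11]=0
i=12: min(r-i=2, Z[7]=1)=1; Z[12]=1
i=13: min(r-i=1, Z[8]=3)=1; Z[13]=1
i=14: outside box; Z[14]=3 scan→box=[14,17)
i=15: min(r-i=2, Z[1]=0)=0; Z[15]=0
i=16: min(r-i=1, Z[2]=1)=1; Z[16]=3 scan→box=[16,19)
i=17: min(r-i=2, Z[1]=0)=0; Z[17]=0
i=18: min(r-i=1, Z[2]=1)=1; Z[18]=2 scan→box=[18,20)
i=19: min(r-i=1, Z[1]=0)=0; Z[19]=0

[20, 0, 1, 3, 0, 9, 0, 1, 3, 0, 4, 0, 1, 1, 3, 0, 3, 0, 2, 0]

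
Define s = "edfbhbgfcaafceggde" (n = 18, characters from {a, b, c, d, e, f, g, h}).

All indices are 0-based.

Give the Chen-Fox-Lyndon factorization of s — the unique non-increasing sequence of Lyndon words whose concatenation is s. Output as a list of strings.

["e", "df", "bh", "bgfc", "aafceggde"]

emit factor 1: 'e' (i=0, period=1)
emit factor 2: 'df' (i=1, period=2)
emit factor 3: 'bh' (i=3, period=2)
emit factor 4: 'bgfc' (i=5, period=4)
emit factor 5: 'aafceggde' (i=9, period=9)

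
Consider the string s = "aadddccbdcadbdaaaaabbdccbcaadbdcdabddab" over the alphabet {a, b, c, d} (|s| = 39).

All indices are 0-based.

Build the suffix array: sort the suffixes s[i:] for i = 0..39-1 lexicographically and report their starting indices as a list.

rank | idx | suffix
   0 |  14 | aaaaabbdccbcaadbdcdabddab
   1 |  15 | aaaabbdccbcaadbdcdabddab
   2 |  16 | aaabbdccbcaadbdcdabddab
   3 |  17 | aabbdccbcaadbdcdabddab
   4 |  26 | aadbdcdabddab
   5 |   0 | aadddccbdcadbdaaaaabbdccbcaadbdcdabddab
   6 |  37 | ab
   7 |  18 | abbdccbcaadbdcdabddab
   8 |  33 | abddab
   9 |  10 | adbdaaaaabbdccbcaadbdcdabddab
  10 |  27 | adbdcdabddab
  11 |   1 | adddccbdcadbdaaaaabbdccbcaadbdcdabddab
  12 |  38 | b
  13 |  19 | bbdccbcaadbdcdabddab
  14 |  24 | bcaadbdcdabddab
  15 |  12 | bdaaaaabbdccbcaadbdcdabddab
  16 |   7 | bdcadbdaaaaabbdccbcaadbdcdabddab
  17 |  20 | bdccbcaadbdcdabddab
  18 |  29 | bdcdabddab
  19 |  34 | bddab
  20 |  25 | caadbdcdabddab
  21 |   9 | cadbdaaaaabbdccbcaadbdcdabddab
  22 |  23 | cbcaadbdcdabddab
  23 |   6 | cbdcadbdaaaaabbdccbcaadbdcdabddab
  24 |  22 | ccbcaadbdcdabddab
  25 |   5 | ccbdcadbdaaaaabbdccbcaadbdcdabddab
  26 |  31 | cdabddab
  27 |  13 | daaaaabbdccbcaadbdcdabddab
  28 |  36 | dab
  29 |  32 | dabddab
  30 |  11 | dbdaaaaabbdccbcaadbdcdabddab
  31 |  28 | dbdcdabddab
  32 |   8 | dcadbdaaaaabbdccbcaadbdcdabddab
  33 |  21 | dccbcaadbdcdabddab
  34 |   4 | dccbdcadbdaaaaabbdccbcaadbdcdabddab
  35 |  30 | dcdabddab
  36 |  35 | ddab
  37 |   3 | ddccbdcadbdaaaaabbdccbcaadbdcdabddab
  38 |   2 | dddccbdcadbdaaaaabbdccbcaadbdcdabddab

[14, 15, 16, 17, 26, 0, 37, 18, 33, 10, 27, 1, 38, 19, 24, 12, 7, 20, 29, 34, 25, 9, 23, 6, 22, 5, 31, 13, 36, 32, 11, 28, 8, 21, 4, 30, 35, 3, 2]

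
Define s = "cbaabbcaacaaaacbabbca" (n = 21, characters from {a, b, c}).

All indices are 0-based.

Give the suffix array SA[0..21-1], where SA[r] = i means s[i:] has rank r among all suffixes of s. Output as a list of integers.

[20, 10, 11, 2, 7, 12, 16, 3, 8, 13, 1, 15, 17, 4, 18, 5, 19, 9, 6, 0, 14]

rank→(start, suffix):
  0 → (20, 'a')
  1 → (10, 'aaaacbabbca')
  2 → (11, 'aaacbabbca')
  3 → (2, 'aabbcaacaaaacbabbca')
  4 → (7, 'aacaaaacbabbca')
  5 → (12, 'aacbabbca')
  6 → (16, 'abbca')
  7 → (3, 'abbcaacaaaacbabbca')
  8 → (8, 'acaaaacbabbca')
  9 → (13, 'acbabbca')
  10 → (1, 'baabbcaacaaaacbabbca')
  11 → (15, 'babbca')
  12 → (17, 'bbca')
  13 → (4, 'bbcaacaaaacbabbca')
  14 → (18, 'bca')
  15 → (5, 'bcaacaaaacbabbca')
  16 → (19, 'ca')
  17 → (9, 'caaaacbabbca')
  18 → (6, 'caacaaaacbabbca')
  19 → (0, 'cbaabbcaacaaaacbabbca')
  20 → (14, 'cbabbca')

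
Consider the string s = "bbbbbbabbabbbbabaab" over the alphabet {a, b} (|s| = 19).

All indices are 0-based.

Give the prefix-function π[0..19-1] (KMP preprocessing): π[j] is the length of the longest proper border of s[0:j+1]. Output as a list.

π[0] = 0
j=1 s[j]='b': π[1]=1 (border 'b')
j=2 s[j]='b': π[2]=2 (border 'bb')
j=3 s[j]='b': π[3]=3 (border 'bbb')
j=4 s[j]='b': π[4]=4 (border 'bbbb')
j=5 s[j]='b': π[5]=5 (border 'bbbbb')
j=6 s[j]='a': k: 5→4→3→2→1→0; π[6]=0 (border '')
j=7 s[j]='b': π[7]=1 (border 'b')
j=8 s[j]='b': π[8]=2 (border 'bb')
j=9 s[j]='a': k: 2→1→0; π[9]=0 (border '')
j=10 s[j]='b': π[10]=1 (border 'b')
j=11 s[j]='b': π[11]=2 (border 'bb')
j=12 s[j]='b': π[12]=3 (border 'bbb')
j=13 s[j]='b': π[13]=4 (border 'bbbb')
j=14 s[j]='a': k: 4→3→2→1→0; π[14]=0 (border '')
j=15 s[j]='b': π[15]=1 (border 'b')
j=16 s[j]='a': k: 1→0; π[16]=0 (border '')
j=17 s[j]='a': π[17]=0 (border '')
j=18 s[j]='b': π[18]=1 (border 'b')

[0, 1, 2, 3, 4, 5, 0, 1, 2, 0, 1, 2, 3, 4, 0, 1, 0, 0, 1]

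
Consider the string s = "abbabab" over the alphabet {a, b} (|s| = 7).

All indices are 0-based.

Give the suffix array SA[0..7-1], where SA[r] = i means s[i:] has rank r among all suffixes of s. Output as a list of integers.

rank→(start, suffix):
  0 → (5, 'ab')
  1 → (3, 'abab')
  2 → (0, 'abbabab')
  3 → (6, 'b')
  4 → (4, 'bab')
  5 → (2, 'babab')
  6 → (1, 'bbabab')

[5, 3, 0, 6, 4, 2, 1]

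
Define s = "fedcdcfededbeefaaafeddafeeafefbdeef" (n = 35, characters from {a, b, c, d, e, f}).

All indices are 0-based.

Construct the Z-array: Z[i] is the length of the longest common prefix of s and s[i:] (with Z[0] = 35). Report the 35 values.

[35, 0, 0, 0, 0, 0, 3, 0, 0, 0, 0, 0, 0, 0, 1, 0, 0, 0, 3, 0, 0, 0, 0, 2, 0, 0, 0, 2, 0, 1, 0, 0, 0, 0, 1]

Z[0]=35
i=1: fresh scan; Z[1]=0
i=2: fresh scan; Z[2]=0
i=3: fresh scan; Z[3]=0
i=4: fresh scan; Z[4]=0
i=5: fresh scan; Z[5]=0
i=6: fresh scan; Z[6]=3 extend→box=[6,9)
i=7: min(r-i=2, Z[1]=0)=0; Z[7]=0
i=8: min(r-i=1, Z[2]=0)=0; Z[8]=0
i=9: fresh scan; Z[9]=0
i=10: fresh scan; Z[10]=0
i=11: fresh scan; Z[11]=0
i=12: fresh scan; Z[12]=0
i=13: fresh scan; Z[13]=0
i=14: fresh scan; Z[14]=1 extend→box=[14,15)
i=15: fresh scan; Z[15]=0
i=16: fresh scan; Z[16]=0
i=17: fresh scan; Z[17]=0
i=18: fresh scan; Z[18]=3 extend→box=[18,21)
i=19: min(r-i=2, Z[1]=0)=0; Z[19]=0
i=20: min(r-i=1, Z[2]=0)=0; Z[20]=0
i=21: fresh scan; Z[21]=0
i=22: fresh scan; Z[22]=0
i=23: fresh scan; Z[23]=2 extend→box=[23,25)
i=24: min(r-i=1, Z[1]=0)=0; Z[24]=0
i=25: fresh scan; Z[25]=0
i=26: fresh scan; Z[26]=0
i=27: fresh scan; Z[27]=2 extend→box=[27,29)
i=28: min(r-i=1, Z[1]=0)=0; Z[28]=0
i=29: fresh scan; Z[29]=1 extend→box=[29,30)
i=30: fresh scan; Z[30]=0
i=31: fresh scan; Z[31]=0
i=32: fresh scan; Z[32]=0
i=33: fresh scan; Z[33]=0
i=34: fresh scan; Z[34]=1 extend→box=[34,35)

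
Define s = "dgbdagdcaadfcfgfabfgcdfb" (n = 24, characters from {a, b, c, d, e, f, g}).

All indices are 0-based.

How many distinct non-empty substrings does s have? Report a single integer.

280

sorted suffixes:
  #0 SA[0]=8  'aadfcfgfabfgcdfb'
  #1 SA[1]=16  'abfgcdfb'
  #2 SA[2]=9  'adfcfgfabfgcdfb'
  #3 SA[3]=4  'agdcaadfcfgfabfgcdfb'
  #4 SA[4]=23  'b'
  #5 SA[5]=2  'bdagdcaadfcfgfabfgcdfb'
  #6 SA[6]=17  'bfgcdfb'
  #7 SA[7]=7  'caadfcfgfabfgcdfb'
  #8 SA[8]=20  'cdfb'
  #9 SA[9]=12  'cfgfabfgcdfb'
  #10 SA[10]=3  'dagdcaadfcfgfabfgcdfb'
  #11 SA[11]=6  'dcaadfcfgfabfgcdfb'
  #12 SA[12]=21  'dfb'
  #13 SA[13]=10  'dfcfgfabfgcdfb'
  #14 SA[14]=0  'dgbdagdcaadfcfgfabfgcdfb'
  #15 SA[15]=15  'fabfgcdfb'
  #16 SA[16]=22  'fb'
  #17 SA[17]=11  'fcfgfabfgcdfb'
  #18 SA[18]=18  'fgcdfb'
  #19 SA[19]=13  'fgfabfgcdfb'
  #20 SA[20]=1  'gbdagdcaadfcfgfabfgcdfb'
  #21 SA[21]=19  'gcdfb'
  #22 SA[22]=5  'gdcaadfcfgfabfgcdfb'
  #23 SA[23]=14  'gfabfgcdfb'

SA = [8, 16, 9, 4, 23, 2, 17, 7, 20, 12, 3, 6, 21, 10, 0, 15, 22, 11, 18, 13, 1, 19, 5, 14]
[i] adj suffixes → lcp
  [1] 8/16 → 1 ('a')
  [2] 16/9 → 1 ('a')
  [3] 9/4 → 1 ('a')
  [4] 4/23 → 0 ('')
  [5] 23/2 → 1 ('b')
  [6] 2/17 → 1 ('b')
  [7] 17/7 → 0 ('')
  [8] 7/20 → 1 ('c')
  [9] 20/12 → 1 ('c')
  [10] 12/3 → 0 ('')
  [11] 3/6 → 1 ('d')
  [12] 6/21 → 1 ('d')
  [13] 21/10 → 2 ('df')
  [14] 10/0 → 1 ('d')
  [15] 0/15 → 0 ('')
  [16] 15/22 → 1 ('f')
  [17] 22/11 → 1 ('f')
  [18] 11/18 → 1 ('f')
  [19] 18/13 → 2 ('fg')
  [20] 13/1 → 0 ('')
  [21] 1/19 → 1 ('g')
  [22] 19/5 → 1 ('g')
  [23] 5/14 → 1 ('g')

n(n+1)/2 = 24·25/2 = 300
Σ LCP = 0 + 1 + 1 + 1 + 0 + 1 + 1 + 0 + 1 + 1 + 0 + 1 + 1 + 2 + 1 + 0 + 1 + 1 + 1 + 2 + 0 + 1 + 1 + 1 = 20
distinct = 300 − 20 = 280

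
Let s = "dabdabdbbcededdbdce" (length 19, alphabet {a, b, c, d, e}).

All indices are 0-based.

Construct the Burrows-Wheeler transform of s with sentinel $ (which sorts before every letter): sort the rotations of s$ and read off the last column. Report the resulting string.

rank  rotation              last
    0  $dabdabdbbcededdbdce  e
    1  abdabdbbcededdbdce$d  d
    2  abdbbcededdbdce$dabd  d
    3  bbcededdbdce$dabdabd  d
    4  bcededdbdce$dabdabdb  b
    5  bdabdbbcededdbdce$da  a
    6  bdbbcededdbdce$dabda  a
    7  bdce$dabdabdbbcededd  d
    8  ce$dabdabdbbcededdbd  d
    9  cededdbdce$dabdabdbb  b
   10  dabdabdbbcededdbdce$  $
   11  dabdbbcededdbdce$dab  b
   12  dbbcededdbdce$dabdab  b
   13  dbdce$dabdabdbbceded  d
   14  dce$dabdabdbbcededdb  b
   15  ddbdce$dabdabdbbcede  e
   16  deddbdce$dabdabdbbce  e
   17  e$dabdabdbbcededdbdc  c
   18  eddbdce$dabdabdbbced  d
   19  ededdbdce$dabdabdbbc  c

edddbaaddb$bbdbeecdc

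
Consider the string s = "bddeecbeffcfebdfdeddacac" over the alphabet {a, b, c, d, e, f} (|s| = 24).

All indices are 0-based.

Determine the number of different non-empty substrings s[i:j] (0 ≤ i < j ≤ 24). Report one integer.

278

sorted suffixes:
  #0 SA[0]=22  'ac'
  #1 SA[1]=20  'acac'
  #2 SA[2]=0  'bddeecbeffcfebdfdeddacac'
  #3 SA[3]=13  'bdfdeddacac'
  #4 SA[4]=6  'beffcfebdfdeddacac'
  #5 SA[5]=23  'c'
  #6 SA[6]=21  'cac'
  #7 SA[7]=5  'cbeffcfebdfdeddacac'
  #8 SA[8]=10  'cfebdfdeddacac'
  #9 SA[9]=19  'dacac'
  #10 SA[10]=18  'ddacac'
  #11 SA[11]=1  'ddeecbeffcfebdfdeddacac'
  #12 SA[12]=16  'deddacac'
  #13 SA[13]=2  'deecbeffcfebdfdeddacac'
  #14 SA[14]=14  'dfdeddacac'
  #15 SA[15]=12  'ebdfdeddacac'
  #16 SA[16]=4  'ecbeffcfebdfdeddacac'
  #17 SA[17]=17  'eddacac'
  #18 SA[18]=3  'eecbeffcfebdfdeddacac'
  #19 SA[19]=7  'effcfebdfdeddacac'
  #20 SA[20]=9  'fcfebdfdeddacac'
  #21 SA[21]=15  'fdeddacac'
  #22 SA[22]=11  'febdfdeddacac'
  #23 SA[23]=8  'ffcfebdfdeddacac'

SA = [22, 20, 0, 13, 6, 23, 21, 5, 10, 19, 18, 1, 16, 2, 14, 12, 4, 17, 3, 7, 9, 15, 11, 8]
[i] adj suffixes → lcp
  [1] 22/20 → 2 ('ac')
  [2] 20/0 → 0 ('')
  [3] 0/13 → 2 ('bd')
  [4] 13/6 → 1 ('b')
  [5] 6/23 → 0 ('')
  [6] 23/21 → 1 ('c')
  [7] 21/5 → 1 ('c')
  [8] 5/10 → 1 ('c')
  [9] 10/19 → 0 ('')
  [10] 19/18 → 1 ('d')
  [11] 18/1 → 2 ('dd')
  [12] 1/16 → 1 ('d')
  [13] 16/2 → 2 ('de')
  [14] 2/14 → 1 ('d')
  [15] 14/12 → 0 ('')
  [16] 12/4 → 1 ('e')
  [17] 4/17 → 1 ('e')
  [18] 17/3 → 1 ('e')
  [19] 3/7 → 1 ('e')
  [20] 7/9 → 0 ('')
  [21] 9/15 → 1 ('f')
  [22] 15/11 → 1 ('f')
  [23] 11/8 → 1 ('f')

n(n+1)/2 = 24·25/2 = 300
Σ LCP = 0 + 2 + 0 + 2 + 1 + 0 + 1 + 1 + 1 + 0 + 1 + 2 + 1 + 2 + 1 + 0 + 1 + 1 + 1 + 1 + 0 + 1 + 1 + 1 = 22
distinct = 300 − 22 = 278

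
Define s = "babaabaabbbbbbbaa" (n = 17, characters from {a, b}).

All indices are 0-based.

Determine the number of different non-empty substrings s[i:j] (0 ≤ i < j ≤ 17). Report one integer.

sorted suffixes:
  #0 SA[0]=16  'a'
  #1 SA[1]=15  'aa'
  #2 SA[2]=3  'aabaabbbbbbbaa'
  #3 SA[3]=6  'aabbbbbbbaa'
  #4 SA[4]=1  'abaabaabbbbbbbaa'
  #5 SA[5]=4  'abaabbbbbbbaa'
  #6 SA[6]=7  'abbbbbbbaa'
  #7 SA[7]=14  'baa'
  #8 SA[8]=2  'baabaabbbbbbbaa'
  #9 SA[9]=5  'baabbbbbbbaa'
  #10 SA[10]=0  'babaabaabbbbbbbaa'
  #11 SA[11]=13  'bbaa'
  #12 SA[12]=12  'bbbaa'
  #13 SA[13]=11  'bbbbaa'
  #14 SA[14]=10  'bbbbbaa'
  #15 SA[15]=9  'bbbbbbaa'
  #16 SA[16]=8  'bbbbbbbaa'

SA = [16, 15, 3, 6, 1, 4, 7, 14, 2, 5, 0, 13, 12, 11, 10, 9, 8]
[i] adj suffixes → lcp
  [1] 16/15 → 1 ('a')
  [2] 15/3 → 2 ('aa')
  [3] 3/6 → 3 ('aab')
  [4] 6/1 → 1 ('a')
  [5] 1/4 → 5 ('abaab')
  [6] 4/7 → 2 ('ab')
  [7] 7/14 → 0 ('')
  [8] 14/2 → 3 ('baa')
  [9] 2/5 → 4 ('baab')
  [10] 5/0 → 2 ('ba')
  [11] 0/13 → 1 ('b')
  [12] 13/12 → 2 ('bb')
  [13] 12/11 → 3 ('bbb')
  [14] 11/10 → 4 ('bbbb')
  [15] 10/9 → 5 ('bbbbb')
  [16] 9/8 → 6 ('bbbbbb')

n(n+1)/2 = 17·18/2 = 153
Σ LCP = 0 + 1 + 2 + 3 + 1 + 5 + 2 + 0 + 3 + 4 + 2 + 1 + 2 + 3 + 4 + 5 + 6 = 44
distinct = 153 − 44 = 109

109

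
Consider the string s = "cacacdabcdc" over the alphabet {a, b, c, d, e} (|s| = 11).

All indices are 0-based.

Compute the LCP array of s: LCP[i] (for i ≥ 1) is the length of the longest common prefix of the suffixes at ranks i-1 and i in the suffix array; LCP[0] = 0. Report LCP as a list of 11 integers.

rank→(start, suffix):
  0 → (6, 'abcdc')
  1 → (1, 'acacdabcdc')
  2 → (3, 'acdabcdc')
  3 → (7, 'bcdc')
  4 → (10, 'c')
  5 → (0, 'cacacdabcdc')
  6 → (2, 'cacdabcdc')
  7 → (4, 'cdabcdc')
  8 → (8, 'cdc')
  9 → (5, 'dabcdc')
  10 → (9, 'dc')

SA = [6, 1, 3, 7, 10, 0, 2, 4, 8, 5, 9]
i: (SA[i-1],SA[i]) lcp shared
  1: (6,1) 1 'a'
  2: (1,3) 2 'ac'
  3: (3,7) 0 ''
  4: (7,10) 0 ''
  5: (10,0) 1 'c'
  6: (0,2) 3 'cac'
  7: (2,4) 1 'c'
  8: (4,8) 2 'cd'
  9: (8,5) 0 ''
  10: (5,9) 1 'd'

[0, 1, 2, 0, 0, 1, 3, 1, 2, 0, 1]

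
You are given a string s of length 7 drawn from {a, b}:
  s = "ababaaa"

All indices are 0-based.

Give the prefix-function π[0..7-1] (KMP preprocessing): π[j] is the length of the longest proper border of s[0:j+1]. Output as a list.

π[0] = 0
j=1 s[j]='b': π[1]=0 (border '')
j=2 s[j]='a': π[2]=1 (border 'a')
j=3 s[j]='b': π[3]=2 (border 'ab')
j=4 s[j]='a': π[4]=3 (border 'aba')
j=5 s[j]='a': k: 3→1→0; π[5]=1 (border 'a')
j=6 s[j]='a': k: 1→0; π[6]=1 (border 'a')

[0, 0, 1, 2, 3, 1, 1]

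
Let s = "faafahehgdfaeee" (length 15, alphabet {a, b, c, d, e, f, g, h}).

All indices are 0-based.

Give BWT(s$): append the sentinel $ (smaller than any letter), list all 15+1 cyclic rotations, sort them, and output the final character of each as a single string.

effafgeeah$dahae

rank  rotation          last
    0  $faafahehgdfaeee  e
    1  aafahehgdfaeee$f  f
    2  aeee$faafahehgdf  f
    3  afahehgdfaeee$fa  a
    4  ahehgdfaeee$faaf  f
    5  dfaeee$faafahehg  g
    6  e$faafahehgdfaee  e
    7  ee$faafahehgdfae  e
    8  eee$faafahehgdfa  a
    9  ehgdfaeee$faafah  h
   10  faafahehgdfaeee$  $
   11  faeee$faafahehgd  d
   12  fahehgdfaeee$faa  a
   13  gdfaeee$faafaheh  h
   14  hehgdfaeee$faafa  a
   15  hgdfaeee$faafahe  e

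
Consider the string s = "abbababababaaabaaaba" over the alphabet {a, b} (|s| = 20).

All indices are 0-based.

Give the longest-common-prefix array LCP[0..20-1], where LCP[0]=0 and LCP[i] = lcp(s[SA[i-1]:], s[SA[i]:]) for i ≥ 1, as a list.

sorted suffixes:
  #0 SA[0]=19  'a'
  #1 SA[1]=15  'aaaba'
  #2 SA[2]=11  'aaabaaaba'
  #3 SA[3]=16  'aaba'
  #4 SA[4]=12  'aabaaaba'
  #5 SA[5]=17  'aba'
  #6 SA[6]=13  'abaaaba'
  #7 SA[7]=9  'abaaabaaaba'
  #8 SA[8]=7  'ababaaabaaaba'
  #9 SA[9]=5  'abababaaabaaaba'
  #10 SA[10]=3  'ababababaaabaaaba'
  #11 SA[11]=0  'abbababababaaabaaaba'
  #12 SA[12]=18  'ba'
  #13 SA[13]=14  'baaaba'
  #14 SA[14]=10  'baaabaaaba'
  #15 SA[15]=8  'babaaabaaaba'
  #16 SA[16]=6  'bababaaabaaaba'
  #17 SA[17]=4  'babababaaabaaaba'
  #18 SA[18]=2  'bababababaaabaaaba'
  #19 SA[19]=1  'bbababababaaabaaaba'

SA = [19, 15, 11, 16, 12, 17, 13, 9, 7, 5, 3, 0, 18, 14, 10, 8, 6, 4, 2, 1]
rank  pair      lcp
   1  s[19:],s[15:]  1  'a'
   2  s[15:],s[11:]  5  'aaaba'
   3  s[11:],s[16:]  2  'aa'
   4  s[16:],s[12:]  4  'aaba'
   5  s[12:],s[17:]  1  'a'
   6  s[17:],s[13:]  3  'aba'
   7  s[13:],s[9:]  7  'abaaaba'
   8  s[9:],s[7:]  3  'aba'
   9  s[7:],s[5:]  5  'ababa'
  10  s[5:],s[3:]  7  'abababa'
  11  s[3:],s[0:]  2  'ab'
  12  s[0:],s[18:]  0  ''
  13  s[18:],s[14:]  2  'ba'
  14  s[14:],s[10:]  6  'baaaba'
  15  s[10:],s[8:]  2  'ba'
  16  s[8:],s[6:]  4  'baba'
  17  s[6:],s[4:]  6  'bababa'
  18  s[4:],s[2:]  8  'babababa'
  19  s[2:],s[1:]  1  'b'

[0, 1, 5, 2, 4, 1, 3, 7, 3, 5, 7, 2, 0, 2, 6, 2, 4, 6, 8, 1]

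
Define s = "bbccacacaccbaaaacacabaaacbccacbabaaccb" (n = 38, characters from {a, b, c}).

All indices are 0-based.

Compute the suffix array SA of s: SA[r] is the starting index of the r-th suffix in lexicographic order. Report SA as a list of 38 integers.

[12, 13, 21, 14, 22, 33, 19, 31, 17, 15, 4, 6, 28, 23, 34, 8, 37, 11, 20, 32, 30, 0, 1, 25, 18, 16, 3, 5, 27, 7, 36, 10, 29, 24, 2, 26, 35, 9]

sorted suffixes:
  #0 SA[0]=12  'aaaacacabaaacbccacbabaaccb'
  #1 SA[1]=13  'aaacacabaaacbccacbabaaccb'
  #2 SA[2]=21  'aaacbccacbabaaccb'
  #3 SA[3]=14  'aacacabaaacbccacbabaaccb'
  #4 SA[4]=22  'aacbccacbabaaccb'
  #5 SA[5]=33  'aaccb'
  #6 SA[6]=19  'abaaacbccacbabaaccb'
  #7 SA[7]=31  'abaaccb'
  #8 SA[8]=17  'acabaaacbccacbabaaccb'
  #9 SA[9]=15  'acacabaaacbccacbabaaccb'
  #10 SA[10]=4  'acacaccbaaaacacabaaacbccacbabaaccb'
  #11 SA[11]=6  'acaccbaaaacacabaaacbccacbabaaccb'
  #12 SA[12]=28  'acbabaaccb'
  #13 SA[13]=23  'acbccacbabaaccb'
  #14 SA[14]=34  'accb'
  #15 SA[15]=8  'accbaaaacacabaaacbccacbabaaccb'
  #16 SA[16]=37  'b'
  #17 SA[17]=11  'baaaacacabaaacbccacbabaaccb'
  #18 SA[18]=20  'baaacbccacbabaaccb'
  #19 SA[19]=32  'baaccb'
  #20 SA[20]=30  'babaaccb'
  #21 SA[21]=0  'bbccacacaccbaaaacacabaaacbccacbabaaccb'
  #22 SA[22]=1  'bccacacaccbaaaacacabaaacbccacbabaaccb'
  #23 SA[23]=25  'bccacbabaaccb'
  #24 SA[24]=18  'cabaaacbccacbabaaccb'
  #25 SA[25]=16  'cacabaaacbccacbabaaccb'
  #26 SA[26]=3  'cacacaccbaaaacacabaaacbccacbabaaccb'
  #27 SA[27]=5  'cacaccbaaaacacabaaacbccacbabaaccb'
  #28 SA[28]=27  'cacbabaaccb'
  #29 SA[29]=7  'caccbaaaacacabaaacbccacbabaaccb'
  #30 SA[30]=36  'cb'
  #31 SA[31]=10  'cbaaaacacabaaacbccacbabaaccb'
  #32 SA[32]=29  'cbabaaccb'
  #33 SA[33]=24  'cbccacbabaaccb'
  #34 SA[34]=2  'ccacacaccbaaaacacabaaacbccacbabaaccb'
  #35 SA[35]=26  'ccacbabaaccb'
  #36 SA[36]=35  'ccb'
  #37 SA[37]=9  'ccbaaaacacabaaacbccacbabaaccb'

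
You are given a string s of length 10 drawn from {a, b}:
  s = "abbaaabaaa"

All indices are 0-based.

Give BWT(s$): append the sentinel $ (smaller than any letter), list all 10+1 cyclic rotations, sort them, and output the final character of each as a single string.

aaabbaa$aba

rank  rotation     last
    0  $abbaaabaaa  a
    1  a$abbaaabaa  a
    2  aa$abbaaaba  a
    3  aaa$abbaaab  b
    4  aaabaaa$abb  b
    5  aabaaa$abba  a
    6  abaaa$abbaa  a
    7  abbaaabaaa$  $
    8  baaa$abbaaa  a
    9  baaabaaa$ab  b
   10  bbaaabaaa$a  a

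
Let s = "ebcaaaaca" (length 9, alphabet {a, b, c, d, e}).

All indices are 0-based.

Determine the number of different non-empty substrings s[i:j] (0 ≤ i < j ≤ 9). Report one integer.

36

rank→(start, suffix):
  0 → (8, 'a')
  1 → (3, 'aaaaca')
  2 → (4, 'aaaca')
  3 → (5, 'aaca')
  4 → (6, 'aca')
  5 → (1, 'bcaaaaca')
  6 → (7, 'ca')
  7 → (2, 'caaaaca')
  8 → (0, 'ebcaaaaca')

SA = [8, 3, 4, 5, 6, 1, 7, 2, 0]
i: (SA[i-1],SA[i]) lcp shared
  1: (8,3) 1 'a'
  2: (3,4) 3 'aaa'
  3: (4,5) 2 'aa'
  4: (5,6) 1 'a'
  5: (6,1) 0 ''
  6: (1,7) 0 ''
  7: (7,2) 2 'ca'
  8: (2,0) 0 ''

n(n+1)/2 = 9·10/2 = 45
Σ LCP = 0 + 1 + 3 + 2 + 1 + 0 + 0 + 2 + 0 = 9
distinct = 45 − 9 = 36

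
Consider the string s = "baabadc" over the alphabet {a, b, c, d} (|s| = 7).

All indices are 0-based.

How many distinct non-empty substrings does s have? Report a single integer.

24

rank | idx | suffix
   0 |   1 | aabadc
   1 |   2 | abadc
   2 |   4 | adc
   3 |   0 | baabadc
   4 |   3 | badc
   5 |   6 | c
   6 |   5 | dc

SA = [1, 2, 4, 0, 3, 6, 5]
[i] adj suffixes → lcp
  [1] 1/2 → 1 ('a')
  [2] 2/4 → 1 ('a')
  [3] 4/0 → 0 ('')
  [4] 0/3 → 2 ('ba')
  [5] 3/6 → 0 ('')
  [6] 6/5 → 0 ('')

n(n+1)/2 = 7·8/2 = 28
Σ LCP = 0 + 1 + 1 + 0 + 2 + 0 + 0 = 4
distinct = 28 − 4 = 24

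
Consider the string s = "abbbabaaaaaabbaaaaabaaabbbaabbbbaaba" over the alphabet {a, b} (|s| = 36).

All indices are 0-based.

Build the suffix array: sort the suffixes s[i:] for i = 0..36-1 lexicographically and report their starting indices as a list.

[35, 6, 14, 7, 15, 8, 16, 9, 20, 32, 17, 10, 21, 26, 33, 4, 18, 11, 22, 0, 27, 34, 5, 13, 19, 31, 25, 3, 12, 30, 24, 2, 29, 23, 1, 28]

rank | idx | suffix
   0 |  35 | a
   1 |   6 | aaaaaabbaaaaabaaabbbaabbbbaaba
   2 |  14 | aaaaabaaabbbaabbbbaaba
   3 |   7 | aaaaabbaaaaabaaabbbaabbbbaaba
   4 |  15 | aaaabaaabbbaabbbbaaba
   5 |   8 | aaaabbaaaaabaaabbbaabbbbaaba
   6 |  16 | aaabaaabbbaabbbbaaba
   7 |   9 | aaabbaaaaabaaabbbaabbbbaaba
   8 |  20 | aaabbbaabbbbaaba
   9 |  32 | aaba
  10 |  17 | aabaaabbbaabbbbaaba
  11 |  10 | aabbaaaaabaaabbbaabbbbaaba
  12 |  21 | aabbbaabbbbaaba
  13 |  26 | aabbbbaaba
  14 |  33 | aba
  15 |   4 | abaaaaaabbaaaaabaaabbbaabbbbaaba
  16 |  18 | abaaabbbaabbbbaaba
  17 |  11 | abbaaaaabaaabbbaabbbbaaba
  18 |  22 | abbbaabbbbaaba
  19 |   0 | abbbabaaaaaabbaaaaabaaabbbaabbbbaaba
  20 |  27 | abbbbaaba
  21 |  34 | ba
  22 |   5 | baaaaaabbaaaaabaaabbbaabbbbaaba
  23 |  13 | baaaaabaaabbbaabbbbaaba
  24 |  19 | baaabbbaabbbbaaba
  25 |  31 | baaba
  26 |  25 | baabbbbaaba
  27 |   3 | babaaaaaabbaaaaabaaabbbaabbbbaaba
  28 |  12 | bbaaaaabaaabbbaabbbbaaba
  29 |  30 | bbaaba
  30 |  24 | bbaabbbbaaba
  31 |   2 | bbabaaaaaabbaaaaabaaabbbaabbbbaaba
  32 |  29 | bbbaaba
  33 |  23 | bbbaabbbbaaba
  34 |   1 | bbbabaaaaaabbaaaaabaaabbbaabbbbaaba
  35 |  28 | bbbbaaba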